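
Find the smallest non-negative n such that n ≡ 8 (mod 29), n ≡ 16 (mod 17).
356

Using the Chinese Remainder Theorem:
M = product of moduli = 493
For equation 1: M_1 = 17, 17 ≡ 17 (mod 29), inverse of 17 mod 29 is 12 (check: 17 × 12 = 204 ≡ 1 (mod 29))
For equation 2: M_2 = 29, 29 ≡ 12 (mod 17), inverse of 29 mod 17 is 10 (check: 12 × 10 = 120 ≡ 1 (mod 17))
Combine: n ≡ Σ r_i×M_i×(M_i⁻¹ mod m_i) = 8×17×12 + 16×29×10 = 1632 + 4640 = 6272
6272 mod 493 = 356
n ≡ 356 (mod 493)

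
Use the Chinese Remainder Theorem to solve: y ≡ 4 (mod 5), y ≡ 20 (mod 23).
89

Using the Chinese Remainder Theorem:
M = product of moduli = 115
For equation 1: M_1 = 23, 23 ≡ 3 (mod 5), inverse of 23 mod 5 is 2 (check: 3 × 2 = 6 ≡ 1 (mod 5))
For equation 2: M_2 = 5, 5 ≡ 5 (mod 23), inverse of 5 mod 23 is 14 (check: 5 × 14 = 70 ≡ 1 (mod 23))
Combine: y ≡ Σ r_i×M_i×(M_i⁻¹ mod m_i) = 4×23×2 + 20×5×14 = 184 + 1400 = 1584
1584 mod 115 = 89
y ≡ 89 (mod 115)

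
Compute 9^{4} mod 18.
9

Using successive squaring:
Binary expansion of 4: 100
Powers of 9 mod 18 (each is the square of the previous):
  9^1 ≡ 9 (mod 18)
  9^2 ≡ 9² = 81 ≡ 9 (mod 18)
  9^4 ≡ 9² = 81 ≡ 9 (mod 18)
4 is a power of 2, so 9^4 is the last square: ≡ 9 (mod 18)
Result: 9^4 ≡ 9 (mod 18)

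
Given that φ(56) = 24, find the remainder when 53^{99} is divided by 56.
By Euler: 53^{24} ≡ 1 (mod 56) since gcd(53, 56) = 1. 99 = 4×24 + 3. So 53^{99} ≡ 53^{3} ≡ 29 (mod 56)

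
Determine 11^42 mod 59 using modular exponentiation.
Using repeated squaring. 42 = 32 + 8 + 2 (binary 101010). Repeated squaring mod 59: 11^1 ≡ 11; 11^2 ≡ 11² = 121 ≡ 3; 11^4 ≡ 3² = 9 ≡ 9; 11^8 ≡ 9² = 81 ≡ 22; 11^16 ≡ 22² = 484 ≡ 12; 11^32 ≡ 12² = 144 ≡ 26. Multiply: 11^42 = 11^32 × 11^8 × 11^2 ≡ 26 × 22 × 3 (mod 59): 26 × 22 = 572 ≡ 41; 41 × 3 = 123 ≡ 5. So 11^42 ≡ 5 (mod 59).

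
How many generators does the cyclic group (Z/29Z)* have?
12

The number of primitive roots modulo p is φ(p-1) = φ(28)
φ(28) = 12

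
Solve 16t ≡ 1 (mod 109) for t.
75

Using Extended Euclidean Algorithm:
gcd(16, 109) = 1
Bezout coefficients: 16 × -34 + 109 × 5 = 1
So 16 × -34 ≡ 1 (mod 109)
The inverse is -34 mod 109 = 75
Verification: 16 × 75 = 1200 = 11 × 109 + 1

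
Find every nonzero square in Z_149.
QRs mod 149: {1, 4, 5, 6, 7, 9, 16, 17, 19, 20, 22, 24, 25, 26, 28, 29, 30, 31, 33, 35, 36, 37, 39, 42, 45, 46, 47, 49, 53, 54, 61, 63, 64, 67, 68, 69, 73, 76, 80, 81, 82, 85, 86, 88, 95, 96, 100, 102, 103, 104, 107, 110, 112, 113, 114, 116, 118, 119, 120, 121, 123, 124, 125, 127, 129, 130, 132, 133, 140, 142, 143, 144, 145, 148}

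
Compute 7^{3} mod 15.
13

Using successive squaring:
Binary expansion of 3: 11
Powers of 7 mod 15 (each is the square of the previous):
  7^1 ≡ 7 (mod 15)
  7^2 ≡ 7² = 49 ≡ 4 (mod 15)
3 = 2 + 1, so 7^3 = 7^2 × 7^1 ≡ 4 × 7 (mod 15)
Multiplying step by step:
  4 × 7 = 28 ≡ 13 (mod 15)
Result: 7^3 ≡ 13 (mod 15)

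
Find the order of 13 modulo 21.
Powers of 13 mod 21: 13^1≡13, 13^2≡1. Order = 2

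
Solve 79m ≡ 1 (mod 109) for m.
79^(-1) ≡ 69 (mod 109). Verification: 79 × 69 = 5451 ≡ 1 (mod 109)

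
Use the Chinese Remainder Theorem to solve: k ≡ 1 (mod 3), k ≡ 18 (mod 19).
37

Using the Chinese Remainder Theorem:
M = product of moduli = 57
For equation 1: M_1 = 19, 19 ≡ 1 (mod 3), inverse of 19 mod 3 is 1 (check: 1 × 1 = 1 ≡ 1 (mod 3))
For equation 2: M_2 = 3, 3 ≡ 3 (mod 19), inverse of 3 mod 19 is 13 (check: 3 × 13 = 39 ≡ 1 (mod 19))
Combine: k ≡ Σ r_i×M_i×(M_i⁻¹ mod m_i) = 1×19×1 + 18×3×13 = 19 + 702 = 721
721 mod 57 = 37
k ≡ 37 (mod 57)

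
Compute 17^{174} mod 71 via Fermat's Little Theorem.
25

By Fermat's Little Theorem, a^(p-1) ≡ 1 (mod p) for prime p and gcd(a, p) = 1
Here p = 71, so 17^70 ≡ 1 (mod 71)
We can reduce the exponent: 174 mod 70 = 34
So 17^174 ≡ 17^34 (mod 71)
Computing: 17^34 mod 71 = 25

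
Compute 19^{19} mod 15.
4

Using successive squaring:
Binary expansion of 19: 10011
Powers of 19 mod 15 (each is the square of the previous):
  19^1 ≡ 4 (mod 15)
  19^2 ≡ 4² = 16 ≡ 1 (mod 15)
  19^4 ≡ 1² = 1 ≡ 1 (mod 15)
  19^8 ≡ 1² = 1 ≡ 1 (mod 15)
  19^16 ≡ 1² = 1 ≡ 1 (mod 15)
19 = 16 + 2 + 1, so 19^19 = 19^16 × 19^2 × 19^1 ≡ 1 × 1 × 4 (mod 15)
Multiplying step by step:
  1 × 1 = 1 ≡ 1 (mod 15)
  1 × 4 = 4 ≡ 4 (mod 15)
Result: 19^19 ≡ 4 (mod 15)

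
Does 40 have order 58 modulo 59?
p - 1 = 58 has prime divisors 2, 29. Check 40^(58/q) mod 59 for each: 40^(58/2) = 40^29 ≡ 58, 40^(58/29) = 40^2 ≡ 7 (mod 59). None of these is 1, so 40 has order 58 = φ(59), so it is a primitive root mod 59.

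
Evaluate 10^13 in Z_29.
Using repeated squaring. 13 = 8 + 4 + 1 (binary 1101). Repeated squaring mod 29: 10^1 ≡ 10; 10^2 ≡ 10² = 100 ≡ 13; 10^4 ≡ 13² = 169 ≡ 24; 10^8 ≡ 24² = 576 ≡ 25. Multiply: 10^13 = 10^8 × 10^4 × 10^1 ≡ 25 × 24 × 10 (mod 29): 25 × 24 = 600 ≡ 20; 20 × 10 = 200 ≡ 26. So 10^13 ≡ 26 (mod 29).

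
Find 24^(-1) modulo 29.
23

Using Extended Euclidean Algorithm:
gcd(24, 29) = 1
Bezout coefficients: 24 × -6 + 29 × 5 = 1
So 24 × -6 ≡ 1 (mod 29)
The inverse is -6 mod 29 = 23
Verification: 24 × 23 = 552 = 19 × 29 + 1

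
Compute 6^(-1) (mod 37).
6^(-1) ≡ 31 (mod 37). Verification: 6 × 31 = 186 ≡ 1 (mod 37)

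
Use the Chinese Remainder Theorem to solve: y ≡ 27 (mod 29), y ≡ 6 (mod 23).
259

Using the Chinese Remainder Theorem:
M = product of moduli = 667
For equation 1: M_1 = 23, 23 ≡ 23 (mod 29), inverse of 23 mod 29 is 24 (check: 23 × 24 = 552 ≡ 1 (mod 29))
For equation 2: M_2 = 29, 29 ≡ 6 (mod 23), inverse of 29 mod 23 is 4 (check: 6 × 4 = 24 ≡ 1 (mod 23))
Combine: y ≡ Σ r_i×M_i×(M_i⁻¹ mod m_i) = 27×23×24 + 6×29×4 = 14904 + 696 = 15600
15600 mod 667 = 259
y ≡ 259 (mod 667)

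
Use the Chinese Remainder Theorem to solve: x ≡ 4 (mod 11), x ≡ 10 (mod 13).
M = 11 × 13 = 143. M₁ = 13, y₁ ≡ 6 (mod 11). M₂ = 11, y₂ ≡ 6 (mod 13). x = 4×13×6 + 10×11×6 ≡ 114 (mod 143)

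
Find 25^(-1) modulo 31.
5

Using Extended Euclidean Algorithm:
gcd(25, 31) = 1
Bezout coefficients: 25 × 5 + 31 × -4 = 1
So 25 × 5 ≡ 1 (mod 31)
The inverse is 5 mod 31 = 5
Verification: 25 × 5 = 125 = 4 × 31 + 1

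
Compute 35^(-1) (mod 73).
48

Using Extended Euclidean Algorithm:
gcd(35, 73) = 1
Bezout coefficients: 35 × -25 + 73 × 12 = 1
So 35 × -25 ≡ 1 (mod 73)
The inverse is -25 mod 73 = 48
Verification: 35 × 48 = 1680 = 23 × 73 + 1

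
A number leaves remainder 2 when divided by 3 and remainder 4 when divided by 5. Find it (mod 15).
M = 3 × 5 = 15. M₁ = 5, y₁ ≡ 2 (mod 3). M₂ = 3, y₂ ≡ 2 (mod 5). r = 2×5×2 + 4×3×2 ≡ 14 (mod 15)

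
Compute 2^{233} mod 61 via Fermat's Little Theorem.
51

By Fermat's Little Theorem, a^(p-1) ≡ 1 (mod p) for prime p and gcd(a, p) = 1
Here p = 61, so 2^60 ≡ 1 (mod 61)
We can reduce the exponent: 233 mod 60 = 53
So 2^233 ≡ 2^53 (mod 61)
Computing: 2^53 mod 61 = 51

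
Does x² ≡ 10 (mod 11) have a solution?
By Euler's criterion: 10^{5} ≡ 10 (mod 11). Since this equals -1 (≡ 10), 10 is not a QR.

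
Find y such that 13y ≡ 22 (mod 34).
20

Since gcd(13, 34) = 1 divides 22, a solution exists.
Multiply both sides by the inverse of 13 mod 34:
  13^(-1) mod 34 = 21
  x ≡ 21 × 22 ≡ 462 ≡ 20 (mod 34)
Verification: 13 × 20 = 260 = 7 × 34 + 22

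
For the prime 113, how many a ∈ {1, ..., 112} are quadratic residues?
For prime 113, there are (p-1)/2 = (113-1)/2 = 56 quadratic residues (excluding 0).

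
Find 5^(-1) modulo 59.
12

Using Extended Euclidean Algorithm:
gcd(5, 59) = 1
Bezout coefficients: 5 × 12 + 59 × -1 = 1
So 5 × 12 ≡ 1 (mod 59)
The inverse is 12 mod 59 = 12
Verification: 5 × 12 = 60 = 1 × 59 + 1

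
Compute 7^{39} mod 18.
1

Using successive squaring:
Binary expansion of 39: 100111
Powers of 7 mod 18 (each is the square of the previous):
  7^1 ≡ 7 (mod 18)
  7^2 ≡ 7² = 49 ≡ 13 (mod 18)
  7^4 ≡ 13² = 169 ≡ 7 (mod 18)
  7^8 ≡ 7² = 49 ≡ 13 (mod 18)
  7^16 ≡ 13² = 169 ≡ 7 (mod 18)
  7^32 ≡ 7² = 49 ≡ 13 (mod 18)
39 = 32 + 4 + 2 + 1, so 7^39 = 7^32 × 7^4 × 7^2 × 7^1 ≡ 13 × 7 × 13 × 7 (mod 18)
Multiplying step by step:
  13 × 7 = 91 ≡ 1 (mod 18)
  1 × 13 = 13 ≡ 13 (mod 18)
  13 × 7 = 91 ≡ 1 (mod 18)
Result: 7^39 ≡ 1 (mod 18)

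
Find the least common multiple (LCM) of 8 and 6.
24

First find GCD(8, 6) using the Euclidean algorithm:
8 = 1 × 6 + 2
6 = 3 × 2 + 0
GCD(8, 6) = 2

LCM formula: LCM(a, b) = (a × b) / GCD(a, b)
LCM(8, 6) = (8 × 6) / 2
LCM(8, 6) = 48 / 2
LCM(8, 6) = 24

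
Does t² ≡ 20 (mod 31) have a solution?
By Euler's criterion: 20^{15} ≡ 1 (mod 31). Since this equals 1, 20 is a QR.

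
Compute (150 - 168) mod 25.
7

(150 - 168) = -18
-18 mod 25 = 7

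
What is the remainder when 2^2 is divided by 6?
2 = 2 (binary 10). Repeated squaring mod 6: 2^1 ≡ 2; 2^2 ≡ 2² = 4 ≡ 4. So 2^2 ≡ 4 (mod 6).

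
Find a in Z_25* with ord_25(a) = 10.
4 has order 10 mod 25 since 4^{10} ≡ 1 (mod 25) and no smaller power works.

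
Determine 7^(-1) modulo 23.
7^(-1) ≡ 10 (mod 23). Verification: 7 × 10 = 70 ≡ 1 (mod 23)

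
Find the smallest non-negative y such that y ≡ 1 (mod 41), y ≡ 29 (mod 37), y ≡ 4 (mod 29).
30628

Using the Chinese Remainder Theorem:
M = product of moduli = 43993
For equation 1: M_1 = 1073, 1073 ≡ 7 (mod 41), inverse of 1073 mod 41 is 6 (check: 7 × 6 = 42 ≡ 1 (mod 41))
For equation 2: M_2 = 1189, 1189 ≡ 5 (mod 37), inverse of 1189 mod 37 is 15 (check: 5 × 15 = 75 ≡ 1 (mod 37))
For equation 3: M_3 = 1517, 1517 ≡ 9 (mod 29), inverse of 1517 mod 29 is 13 (check: 9 × 13 = 117 ≡ 1 (mod 29))
Combine: y ≡ Σ r_i×M_i×(M_i⁻¹ mod m_i) = 1×1073×6 + 29×1189×15 + 4×1517×13 = 6438 + 517215 + 78884 = 602537
602537 mod 43993 = 30628
y ≡ 30628 (mod 43993)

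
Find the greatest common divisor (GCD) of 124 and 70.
2

Using the Euclidean algorithm:
124 = 1 × 70 + 54
70 = 1 × 54 + 16
54 = 3 × 16 + 6
16 = 2 × 6 + 4
6 = 1 × 4 + 2
4 = 2 × 2 + 0

GCD(124, 70) = 2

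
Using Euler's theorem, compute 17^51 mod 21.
By Euler: 17^{12} ≡ 1 (mod 21) since gcd(17, 21) = 1. 51 = 4×12 + 3. So 17^{51} ≡ 17^{3} ≡ 20 (mod 21)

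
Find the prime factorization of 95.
5 × 19

Divide by primes starting from smallest:
95 ÷ 5 = 19
19 ÷ 19 = 1

95 = 5 × 19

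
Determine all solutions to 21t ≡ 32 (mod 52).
4

Since gcd(21, 52) = 1 divides 32, a solution exists.
Multiply both sides by the inverse of 21 mod 52:
  21^(-1) mod 52 = 5
  x ≡ 5 × 32 ≡ 160 ≡ 4 (mod 52)
Verification: 21 × 4 = 84 = 1 × 52 + 32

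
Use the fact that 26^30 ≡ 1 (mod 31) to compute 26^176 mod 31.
By Fermat: 26^{30} ≡ 1 (mod 31). 176 = 5×30 + 26. So 26^{176} ≡ 26^{26} ≡ 25 (mod 31)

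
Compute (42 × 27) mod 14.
0

(42 × 27) = 1134
1134 mod 14 = 0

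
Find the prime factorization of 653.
653

Divide by primes starting from smallest:
653 ÷ 653 = 1

653 = 653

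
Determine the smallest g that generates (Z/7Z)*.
3

A primitive root g modulo p has order p-1 = 6
Prime divisors of 6: [2, 3]
g is a primitive root iff g^(6/q) ≢ 1 (mod 7) for each prime divisor q
Testing small values:
  g = 2: 2^3 ≡ 1, 2^2 ≡ 4 (mod 7) → 2^3 ≡ 1, not primitive root
  g = 3: 3^3 ≡ 6, 3^2 ≡ 2 (mod 7) → none is 1, primitive root!
The smallest primitive root is 3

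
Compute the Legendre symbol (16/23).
(16/23) = 16^{11} mod 23 = 1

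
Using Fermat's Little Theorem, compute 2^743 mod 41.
By Fermat: 2^{40} ≡ 1 (mod 41). 743 ≡ 23 (mod 40). So 2^{743} ≡ 2^{23} ≡ 8 (mod 41)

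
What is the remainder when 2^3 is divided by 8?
3 = 2 + 1 (binary 11). Repeated squaring mod 8: 2^1 ≡ 2; 2^2 ≡ 2² = 4 ≡ 4. Multiply: 2^3 = 2^2 × 2^1 ≡ 4 × 2 (mod 8): 4 × 2 = 8 ≡ 0. So 2^3 ≡ 0 (mod 8).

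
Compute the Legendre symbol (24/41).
(24/41) = 24^{20} mod 41 = -1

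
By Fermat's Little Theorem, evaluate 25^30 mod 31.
By Fermat's Little Theorem, 25^{30} ≡ 1 (mod 31) since 31 is prime and gcd(25, 31) = 1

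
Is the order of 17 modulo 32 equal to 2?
Yes, ord_32(17) = 2.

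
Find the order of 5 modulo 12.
Powers of 5 mod 12: 5^1≡5, 5^2≡1. Order = 2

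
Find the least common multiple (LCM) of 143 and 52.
572

First find GCD(143, 52) using the Euclidean algorithm:
143 = 2 × 52 + 39
52 = 1 × 39 + 13
39 = 3 × 13 + 0
GCD(143, 52) = 13

LCM formula: LCM(a, b) = (a × b) / GCD(a, b)
LCM(143, 52) = (143 × 52) / 13
LCM(143, 52) = 7436 / 13
LCM(143, 52) = 572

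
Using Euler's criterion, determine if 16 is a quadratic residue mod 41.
By Euler's criterion: 16^{20} ≡ 1 (mod 41). Since this equals 1, 16 is a QR.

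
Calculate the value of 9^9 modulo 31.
9 = 8 + 1 (binary 1001). Repeated squaring mod 31: 9^1 ≡ 9; 9^2 ≡ 9² = 81 ≡ 19; 9^4 ≡ 19² = 361 ≡ 20; 9^8 ≡ 20² = 400 ≡ 28. Multiply: 9^9 = 9^8 × 9^1 ≡ 28 × 9 (mod 31): 28 × 9 = 252 ≡ 4. So 9^9 ≡ 4 (mod 31).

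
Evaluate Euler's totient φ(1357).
1276

Prime factorization: 1357 = 23 × 59
Using the formula φ(n) = n × Π(1 - 1/p) for each prime factor p:
φ(1357) = 1357 × (1 - 1/23) × (1 - 1/59)
φ(1357) = 1276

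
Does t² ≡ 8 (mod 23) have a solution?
By Euler's criterion: 8^{11} ≡ 1 (mod 23). Since this equals 1, 8 is a QR.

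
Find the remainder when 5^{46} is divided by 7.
By Fermat: 5^{6} ≡ 1 (mod 7). 46 = 7×6 + 4. So 5^{46} ≡ 5^{4} ≡ 2 (mod 7)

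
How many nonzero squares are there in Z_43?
For prime 43, there are (p-1)/2 = (43-1)/2 = 21 quadratic residues (excluding 0).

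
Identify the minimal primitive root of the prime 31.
p - 1 = 30 has prime divisors 2, 3, 5. h is a primitive root mod 31 iff h^(30/q) ≢ 1 (mod 31) for each such q.
h = 2: 2^15 ≡ 1, 2^10 ≡ 1, 2^6 ≡ 2 (mod 31); 2^15 ≡ 1, so not a primitive root.
h = 3: 3^15 ≡ 30, 3^10 ≡ 25, 3^6 ≡ 16 (mod 31); none is 1, so 3 has order 30 and is a primitive root.
The smallest primitive root mod 31 is g = 3.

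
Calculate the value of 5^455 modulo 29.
Using Fermat: 5^{28} ≡ 1 (mod 29). 455 ≡ 7 (mod 28). So 5^{455} ≡ 5^{7} ≡ 28 (mod 29)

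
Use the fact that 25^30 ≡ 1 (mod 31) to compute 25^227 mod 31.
By Fermat: 25^{30} ≡ 1 (mod 31). 227 = 7×30 + 17. So 25^{227} ≡ 25^{17} ≡ 5 (mod 31)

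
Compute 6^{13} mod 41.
24

Using successive squaring:
Binary expansion of 13: 1101
Powers of 6 mod 41 (each is the square of the previous):
  6^1 ≡ 6 (mod 41)
  6^2 ≡ 6² = 36 ≡ 36 (mod 41)
  6^4 ≡ 36² = 1296 ≡ 25 (mod 41)
  6^8 ≡ 25² = 625 ≡ 10 (mod 41)
13 = 8 + 4 + 1, so 6^13 = 6^8 × 6^4 × 6^1 ≡ 10 × 25 × 6 (mod 41)
Multiplying step by step:
  10 × 25 = 250 ≡ 4 (mod 41)
  4 × 6 = 24 ≡ 24 (mod 41)
Result: 6^13 ≡ 24 (mod 41)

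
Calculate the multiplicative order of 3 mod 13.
Powers of 3 mod 13: 3^1≡3, 3^2≡9, 3^3≡1. Order = 3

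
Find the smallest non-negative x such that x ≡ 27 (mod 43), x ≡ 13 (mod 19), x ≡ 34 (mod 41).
9874

Using the Chinese Remainder Theorem:
M = product of moduli = 33497
For equation 1: M_1 = 779, 779 ≡ 5 (mod 43), inverse of 779 mod 43 is 26 (check: 5 × 26 = 130 ≡ 1 (mod 43))
For equation 2: M_2 = 1763, 1763 ≡ 15 (mod 19), inverse of 1763 mod 19 is 14 (check: 15 × 14 = 210 ≡ 1 (mod 19))
For equation 3: M_3 = 817, 817 ≡ 38 (mod 41), inverse of 817 mod 41 is 27 (check: 38 × 27 = 1026 ≡ 1 (mod 41))
Combine: x ≡ Σ r_i×M_i×(M_i⁻¹ mod m_i) = 27×779×26 + 13×1763×14 + 34×817×27 = 546858 + 320866 + 750006 = 1617730
1617730 mod 33497 = 9874
x ≡ 9874 (mod 33497)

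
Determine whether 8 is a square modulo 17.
By Euler's criterion: 8^{8} ≡ 1 (mod 17). Since this equals 1, 8 is a QR.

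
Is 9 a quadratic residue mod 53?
By Euler's criterion: 9^{26} ≡ 1 (mod 53). Since this equals 1, 9 is a QR.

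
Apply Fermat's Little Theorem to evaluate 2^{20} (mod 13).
9

By Fermat's Little Theorem, a^(p-1) ≡ 1 (mod p) for prime p and gcd(a, p) = 1
Here p = 13, so 2^12 ≡ 1 (mod 13)
We can reduce the exponent: 20 mod 12 = 8
So 2^20 ≡ 2^8 (mod 13)
Computing: 2^8 mod 13 = 9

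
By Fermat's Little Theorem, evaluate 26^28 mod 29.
By Fermat's Little Theorem, 26^{28} ≡ 1 (mod 29) since 29 is prime and gcd(26, 29) = 1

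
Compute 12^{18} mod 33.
12

Using successive squaring:
Binary expansion of 18: 10010
Powers of 12 mod 33 (each is the square of the previous):
  12^1 ≡ 12 (mod 33)
  12^2 ≡ 12² = 144 ≡ 12 (mod 33)
  12^4 ≡ 12² = 144 ≡ 12 (mod 33)
  12^8 ≡ 12² = 144 ≡ 12 (mod 33)
  12^16 ≡ 12² = 144 ≡ 12 (mod 33)
18 = 16 + 2, so 12^18 = 12^16 × 12^2 ≡ 12 × 12 (mod 33)
Multiplying step by step:
  12 × 12 = 144 ≡ 12 (mod 33)
Result: 12^18 ≡ 12 (mod 33)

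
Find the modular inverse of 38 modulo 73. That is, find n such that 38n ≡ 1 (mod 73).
25

Using Extended Euclidean Algorithm:
gcd(38, 73) = 1
Bezout coefficients: 38 × 25 + 73 × -13 = 1
So 38 × 25 ≡ 1 (mod 73)
The inverse is 25 mod 73 = 25
Verification: 38 × 25 = 950 = 13 × 73 + 1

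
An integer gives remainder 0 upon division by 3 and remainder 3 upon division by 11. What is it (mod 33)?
M = 3 × 11 = 33. M₁ = 11, y₁ ≡ 2 (mod 3). M₂ = 3, y₂ ≡ 4 (mod 11). t = 0×11×2 + 3×3×4 ≡ 3 (mod 33). The smallest positive such number is 3.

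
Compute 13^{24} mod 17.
1

Using successive squaring:
Binary expansion of 24: 11000
Powers of 13 mod 17 (each is the square of the previous):
  13^1 ≡ 13 (mod 17)
  13^2 ≡ 13² = 169 ≡ 16 (mod 17)
  13^4 ≡ 16² = 256 ≡ 1 (mod 17)
  13^8 ≡ 1² = 1 ≡ 1 (mod 17)
  13^16 ≡ 1² = 1 ≡ 1 (mod 17)
24 = 16 + 8, so 13^24 = 13^16 × 13^8 ≡ 1 × 1 (mod 17)
Multiplying step by step:
  1 × 1 = 1 ≡ 1 (mod 17)
Result: 13^24 ≡ 1 (mod 17)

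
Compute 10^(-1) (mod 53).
16

Using Extended Euclidean Algorithm:
gcd(10, 53) = 1
Bezout coefficients: 10 × 16 + 53 × -3 = 1
So 10 × 16 ≡ 1 (mod 53)
The inverse is 16 mod 53 = 16
Verification: 10 × 16 = 160 = 3 × 53 + 1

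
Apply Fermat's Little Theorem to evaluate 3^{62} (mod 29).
4

By Fermat's Little Theorem, a^(p-1) ≡ 1 (mod p) for prime p and gcd(a, p) = 1
Here p = 29, so 3^28 ≡ 1 (mod 29)
We can reduce the exponent: 62 mod 28 = 6
So 3^62 ≡ 3^6 (mod 29)
Computing: 3^6 mod 29 = 4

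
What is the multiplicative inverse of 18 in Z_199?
18^(-1) ≡ 188 (mod 199). Verification: 18 × 188 = 3384 ≡ 1 (mod 199)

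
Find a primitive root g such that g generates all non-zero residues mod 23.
p - 1 = 22 has prime divisors 2, 11. h is a primitive root mod 23 iff h^(22/q) ≢ 1 (mod 23) for each such q.
h = 2: 2^11 ≡ 1, 2^2 ≡ 4 (mod 23); 2^11 ≡ 1, so not a primitive root.
h = 3: 3^11 ≡ 1, 3^2 ≡ 9 (mod 23); 3^11 ≡ 1, so not a primitive root.
h = 4: 4^11 ≡ 1, 4^2 ≡ 16 (mod 23); 4^11 ≡ 1, so not a primitive root.
h = 5: 5^11 ≡ 22, 5^2 ≡ 2 (mod 23); none is 1, so 5 has order 22 and is a primitive root.
The smallest primitive root mod 23 is g = 5.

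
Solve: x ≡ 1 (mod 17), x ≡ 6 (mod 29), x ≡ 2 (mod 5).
M = 17 × 29 × 5 = 2465. M₁ = 145, y₁ ≡ 2 (mod 17). M₂ = 85, y₂ ≡ 14 (mod 29). M₃ = 493, y₃ ≡ 2 (mod 5). x = 1×145×2 + 6×85×14 + 2×493×2 ≡ 2007 (mod 2465)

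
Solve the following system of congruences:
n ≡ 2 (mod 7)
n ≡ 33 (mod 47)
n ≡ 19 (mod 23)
5861

Using the Chinese Remainder Theorem:
M = product of moduli = 7567
For equation 1: M_1 = 1081, 1081 ≡ 3 (mod 7), inverse of 1081 mod 7 is 5 (check: 3 × 5 = 15 ≡ 1 (mod 7))
For equation 2: M_2 = 161, 161 ≡ 20 (mod 47), inverse of 161 mod 47 is 40 (check: 20 × 40 = 800 ≡ 1 (mod 47))
For equation 3: M_3 = 329, 329 ≡ 7 (mod 23), inverse of 329 mod 23 is 10 (check: 7 × 10 = 70 ≡ 1 (mod 23))
Combine: n ≡ Σ r_i×M_i×(M_i⁻¹ mod m_i) = 2×1081×5 + 33×161×40 + 19×329×10 = 10810 + 212520 + 62510 = 285840
285840 mod 7567 = 5861
n ≡ 5861 (mod 7567)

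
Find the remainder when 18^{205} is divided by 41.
By Fermat: 18^{40} ≡ 1 (mod 41). 205 = 5×40 + 5. So 18^{205} ≡ 18^{5} ≡ 1 (mod 41)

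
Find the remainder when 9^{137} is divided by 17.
By Fermat: 9^{16} ≡ 1 (mod 17). 137 = 8×16 + 9. So 9^{137} ≡ 9^{9} ≡ 9 (mod 17)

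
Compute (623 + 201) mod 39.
5

(623 + 201) = 824
824 mod 39 = 5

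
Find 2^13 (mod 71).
Using repeated squaring. 13 = 8 + 4 + 1 (binary 1101). Repeated squaring mod 71: 2^1 ≡ 2; 2^2 ≡ 2² = 4 ≡ 4; 2^4 ≡ 4² = 16 ≡ 16; 2^8 ≡ 16² = 256 ≡ 43. Multiply: 2^13 = 2^8 × 2^4 × 2^1 ≡ 43 × 16 × 2 (mod 71): 43 × 16 = 688 ≡ 49; 49 × 2 = 98 ≡ 27. So 2^13 ≡ 27 (mod 71).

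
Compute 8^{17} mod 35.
8

Using successive squaring:
Binary expansion of 17: 10001
Powers of 8 mod 35 (each is the square of the previous):
  8^1 ≡ 8 (mod 35)
  8^2 ≡ 8² = 64 ≡ 29 (mod 35)
  8^4 ≡ 29² = 841 ≡ 1 (mod 35)
  8^8 ≡ 1² = 1 ≡ 1 (mod 35)
  8^16 ≡ 1² = 1 ≡ 1 (mod 35)
17 = 16 + 1, so 8^17 = 8^16 × 8^1 ≡ 1 × 8 (mod 35)
Multiplying step by step:
  1 × 8 = 8 ≡ 8 (mod 35)
Result: 8^17 ≡ 8 (mod 35)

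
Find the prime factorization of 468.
2^2 × 3^2 × 13

Divide by primes starting from smallest:
468 ÷ 2 = 234
234 ÷ 2 = 117
117 ÷ 3 = 39
39 ÷ 3 = 13
13 ÷ 13 = 1

468 = 2^2 × 3^2 × 13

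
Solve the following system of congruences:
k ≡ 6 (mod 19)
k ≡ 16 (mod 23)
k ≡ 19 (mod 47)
12850

Using the Chinese Remainder Theorem:
M = product of moduli = 20539
For equation 1: M_1 = 1081, 1081 ≡ 17 (mod 19), inverse of 1081 mod 19 is 9 (check: 17 × 9 = 153 ≡ 1 (mod 19))
For equation 2: M_2 = 893, 893 ≡ 19 (mod 23), inverse of 893 mod 23 is 17 (check: 19 × 17 = 323 ≡ 1 (mod 23))
For equation 3: M_3 = 437, 437 ≡ 14 (mod 47), inverse of 437 mod 47 is 37 (check: 14 × 37 = 518 ≡ 1 (mod 47))
Combine: k ≡ Σ r_i×M_i×(M_i⁻¹ mod m_i) = 6×1081×9 + 16×893×17 + 19×437×37 = 58374 + 242896 + 307211 = 608481
608481 mod 20539 = 12850
k ≡ 12850 (mod 20539)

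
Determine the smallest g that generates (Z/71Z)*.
7

A primitive root g modulo p has order p-1 = 70
Prime divisors of 70: [2, 5, 7]
g is a primitive root iff g^(70/q) ≢ 1 (mod 71) for each prime divisor q
Testing small values:
  g = 2: 2^35 ≡ 1, 2^14 ≡ 54, 2^10 ≡ 30 (mod 71) → 2^35 ≡ 1, not primitive root
  g = 3: 3^35 ≡ 1, 3^14 ≡ 54, 3^10 ≡ 48 (mod 71) → 3^35 ≡ 1, not primitive root
  g = 4: 4^35 ≡ 1, 4^14 ≡ 5, 4^10 ≡ 48 (mod 71) → 4^35 ≡ 1, not primitive root
  g = 5: 5^35 ≡ 1, 5^14 ≡ 57, 5^10 ≡ 1 (mod 71) → 5^35 ≡ 1, not primitive root
  g = 6: 6^35 ≡ 1, 6^14 ≡ 5, 6^10 ≡ 20 (mod 71) → 6^35 ≡ 1, not primitive root
  g = 7: 7^35 ≡ 70, 7^14 ≡ 54, 7^10 ≡ 45 (mod 71) → none is 1, primitive root!
The smallest primitive root is 7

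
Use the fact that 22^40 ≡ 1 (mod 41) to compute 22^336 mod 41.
By Fermat: 22^{40} ≡ 1 (mod 41). 336 = 8×40 + 16. So 22^{336} ≡ 22^{16} ≡ 16 (mod 41)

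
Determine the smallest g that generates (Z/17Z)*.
3

A primitive root g modulo p has order p-1 = 16
Prime divisors of 16: [2]
g is a primitive root iff g^(16/q) ≢ 1 (mod 17) for each prime divisor q
Testing small values:
  g = 2: 2^8 ≡ 1 (mod 17) → 2^8 ≡ 1, not primitive root
  g = 3: 3^8 ≡ 16 (mod 17) → none is 1, primitive root!
The smallest primitive root is 3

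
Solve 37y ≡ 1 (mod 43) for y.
37^(-1) ≡ 7 (mod 43). Verification: 37 × 7 = 259 ≡ 1 (mod 43)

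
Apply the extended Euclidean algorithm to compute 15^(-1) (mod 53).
Extended GCD: 15(-7) + 53(2) = 1. So 15^(-1) ≡ 46 ≡ 46 (mod 53). Verify: 15 × 46 = 690 ≡ 1 (mod 53)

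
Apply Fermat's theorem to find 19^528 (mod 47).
By Fermat: 19^{46} ≡ 1 (mod 47). 528 ≡ 22 (mod 46). So 19^{528} ≡ 19^{22} ≡ 42 (mod 47)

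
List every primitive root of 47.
Primitive roots mod 47: {5, 10, 11, 13, 15, 19, 20, 22, 23, 26, 29, 30, 31, 33, 35, 38, 39, 40, 41, 43, 44, 45}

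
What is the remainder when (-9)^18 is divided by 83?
Using repeated squaring. (-9) ≡ 74 (mod 83). 18 = 16 + 2 (binary 10010). Repeated squaring mod 83: 74^1 ≡ 74; 74^2 ≡ 74² = 5476 ≡ 81; 74^4 ≡ 81² = 6561 ≡ 4; 74^8 ≡ 4² = 16 ≡ 16; 74^16 ≡ 16² = 256 ≡ 7. Multiply: (-9)^18 ≡ 74^16 × 74^2 ≡ 7 × 81 (mod 83): 7 × 81 = 567 ≡ 69. So (-9)^18 ≡ 69 (mod 83).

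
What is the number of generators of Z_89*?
Number of primitive roots mod 89 = φ(88) = 40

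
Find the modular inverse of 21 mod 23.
21^(-1) ≡ 11 (mod 23). Verification: 21 × 11 = 231 ≡ 1 (mod 23)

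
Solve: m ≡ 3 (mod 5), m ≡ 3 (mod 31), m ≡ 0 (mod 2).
M = 5 × 31 × 2 = 310. M₁ = 62, y₁ ≡ 3 (mod 5). M₂ = 10, y₂ ≡ 28 (mod 31). M₃ = 155, y₃ ≡ 1 (mod 2). m = 3×62×3 + 3×10×28 + 0×155×1 ≡ 158 (mod 310)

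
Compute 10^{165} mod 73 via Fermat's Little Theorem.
63

By Fermat's Little Theorem, a^(p-1) ≡ 1 (mod p) for prime p and gcd(a, p) = 1
Here p = 73, so 10^72 ≡ 1 (mod 73)
We can reduce the exponent: 165 mod 72 = 21
So 10^165 ≡ 10^21 (mod 73)
Computing: 10^21 mod 73 = 63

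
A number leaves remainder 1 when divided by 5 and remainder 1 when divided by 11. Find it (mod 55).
M = 5 × 11 = 55. M₁ = 11, y₁ ≡ 1 (mod 5). M₂ = 5, y₂ ≡ 9 (mod 11). t = 1×11×1 + 1×5×9 ≡ 1 (mod 55)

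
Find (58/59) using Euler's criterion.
(58/59) = 58^{29} mod 59 = -1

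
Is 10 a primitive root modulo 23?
Yes

To verify, check if 10^(22/q) ≢ 1 (mod 23) for each prime divisor q of 22
Divisors of 22 = 22: [1, 2, 11, 22]
  10^(22/2) = 10^11 ≡ 22 (mod 23)
  10^(22/11) = 10^2 ≡ 8 (mod 23)
Conclusion: 10 is a primitive root modulo 23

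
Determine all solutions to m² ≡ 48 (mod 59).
The square roots of 48 mod 59 are 15 and 44. Verify: 15² = 225 ≡ 48 (mod 59)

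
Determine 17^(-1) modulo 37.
17^(-1) ≡ 24 (mod 37). Verification: 17 × 24 = 408 ≡ 1 (mod 37)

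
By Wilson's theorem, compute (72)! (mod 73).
By Wilson's theorem, (72)! ≡ -1 ≡ 72 (mod 73)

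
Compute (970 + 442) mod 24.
20

(970 + 442) = 1412
1412 mod 24 = 20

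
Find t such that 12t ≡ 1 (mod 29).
12^(-1) ≡ 17 (mod 29). Verification: 12 × 17 = 204 ≡ 1 (mod 29)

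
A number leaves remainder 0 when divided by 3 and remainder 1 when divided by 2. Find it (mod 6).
M = 3 × 2 = 6. M₁ = 2, y₁ ≡ 2 (mod 3). M₂ = 3, y₂ ≡ 1 (mod 2). k = 0×2×2 + 1×3×1 ≡ 3 (mod 6)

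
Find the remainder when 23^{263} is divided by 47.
By Fermat: 23^{46} ≡ 1 (mod 47). 263 = 5×46 + 33. So 23^{263} ≡ 23^{33} ≡ 33 (mod 47)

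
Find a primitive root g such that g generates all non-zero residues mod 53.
p - 1 = 52 has prime divisors 2, 13. h is a primitive root mod 53 iff h^(52/q) ≢ 1 (mod 53) for each such q.
h = 2: 2^26 ≡ 52, 2^4 ≡ 16 (mod 53); none is 1, so 2 has order 52 and is a primitive root.
The smallest primitive root mod 53 is g = 2.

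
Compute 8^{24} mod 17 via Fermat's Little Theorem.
1

By Fermat's Little Theorem, a^(p-1) ≡ 1 (mod p) for prime p and gcd(a, p) = 1
Here p = 17, so 8^16 ≡ 1 (mod 17)
We can reduce the exponent: 24 mod 16 = 8
So 8^24 ≡ 8^8 (mod 17)
Computing: 8^8 mod 17 = 1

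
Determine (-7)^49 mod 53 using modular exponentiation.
Using repeated squaring. (-7) ≡ 46 (mod 53). 49 = 32 + 16 + 1 (binary 110001). Repeated squaring mod 53: 46^1 ≡ 46; 46^2 ≡ 46² = 2116 ≡ 49; 46^4 ≡ 49² = 2401 ≡ 16; 46^8 ≡ 16² = 256 ≡ 44; 46^16 ≡ 44² = 1936 ≡ 28; 46^32 ≡ 28² = 784 ≡ 42. Multiply: (-7)^49 ≡ 46^32 × 46^16 × 46^1 ≡ 42 × 28 × 46 (mod 53): 42 × 28 = 1176 ≡ 10; 10 × 46 = 460 ≡ 36. So (-7)^49 ≡ 36 (mod 53).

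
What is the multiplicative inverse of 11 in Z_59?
11^(-1) ≡ 43 (mod 59). Verification: 11 × 43 = 473 ≡ 1 (mod 59)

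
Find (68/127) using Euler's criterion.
(68/127) = 68^{63} mod 127 = 1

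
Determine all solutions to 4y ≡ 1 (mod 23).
6

Since gcd(4, 23) = 1 divides 1, a solution exists.
Multiply both sides by the inverse of 4 mod 23:
  4^(-1) mod 23 = 6
  x ≡ 6 × 1 ≡ 6 ≡ 6 (mod 23)
Verification: 4 × 6 = 24 = 1 × 23 + 1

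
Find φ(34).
16

Prime factorization: 34 = 2 × 17
Using the formula φ(n) = n × Π(1 - 1/p) for each prime factor p:
φ(34) = 34 × (1 - 1/2) × (1 - 1/17)
φ(34) = 16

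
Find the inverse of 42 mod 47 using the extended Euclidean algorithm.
Extended GCD: 42(-19) + 47(17) = 1. So 42^(-1) ≡ 28 ≡ 28 (mod 47). Verify: 42 × 28 = 1176 ≡ 1 (mod 47)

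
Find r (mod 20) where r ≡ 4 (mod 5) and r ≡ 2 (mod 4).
M = 5 × 4 = 20. M₁ = 4, y₁ ≡ 4 (mod 5). M₂ = 5, y₂ ≡ 1 (mod 4). r = 4×4×4 + 2×5×1 ≡ 14 (mod 20)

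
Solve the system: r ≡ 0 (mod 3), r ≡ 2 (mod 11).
M = 3 × 11 = 33. M₁ = 11, y₁ ≡ 2 (mod 3). M₂ = 3, y₂ ≡ 4 (mod 11). r = 0×11×2 + 2×3×4 ≡ 24 (mod 33)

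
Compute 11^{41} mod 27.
23

Using successive squaring:
Binary expansion of 41: 101001
Powers of 11 mod 27 (each is the square of the previous):
  11^1 ≡ 11 (mod 27)
  11^2 ≡ 11² = 121 ≡ 13 (mod 27)
  11^4 ≡ 13² = 169 ≡ 7 (mod 27)
  11^8 ≡ 7² = 49 ≡ 22 (mod 27)
  11^16 ≡ 22² = 484 ≡ 25 (mod 27)
  11^32 ≡ 25² = 625 ≡ 4 (mod 27)
41 = 32 + 8 + 1, so 11^41 = 11^32 × 11^8 × 11^1 ≡ 4 × 22 × 11 (mod 27)
Multiplying step by step:
  4 × 22 = 88 ≡ 7 (mod 27)
  7 × 11 = 77 ≡ 23 (mod 27)
Result: 11^41 ≡ 23 (mod 27)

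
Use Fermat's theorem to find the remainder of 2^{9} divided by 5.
2

By Fermat's Little Theorem, a^(p-1) ≡ 1 (mod p) for prime p and gcd(a, p) = 1
Here p = 5, so 2^4 ≡ 1 (mod 5)
We can reduce the exponent: 9 mod 4 = 1
So 2^9 ≡ 2^1 (mod 5)
Computing: 2^1 mod 5 = 2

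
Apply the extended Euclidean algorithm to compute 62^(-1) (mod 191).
Extended GCD: 62(-77) + 191(25) = 1. So 62^(-1) ≡ 114 ≡ 114 (mod 191). Verify: 62 × 114 = 7068 ≡ 1 (mod 191)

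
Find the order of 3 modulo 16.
Powers of 3 mod 16: 3^1≡3, 3^2≡9, 3^3≡11, 3^4≡1. Order = 4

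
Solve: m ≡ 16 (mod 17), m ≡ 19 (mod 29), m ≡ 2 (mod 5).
M = 17 × 29 × 5 = 2465. M₁ = 145, y₁ ≡ 2 (mod 17). M₂ = 85, y₂ ≡ 14 (mod 29). M₃ = 493, y₃ ≡ 2 (mod 5). m = 16×145×2 + 19×85×14 + 2×493×2 ≡ 2107 (mod 2465)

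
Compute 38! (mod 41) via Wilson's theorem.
(40)! = (38)! × (39) × (40) ≡ -1 (mod 41). So (38)! ≡ -1 × [(40)(39)]^(-1) ≡ 20 (mod 41)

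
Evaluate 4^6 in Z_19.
6 = 4 + 2 (binary 110). Repeated squaring mod 19: 4^1 ≡ 4; 4^2 ≡ 4² = 16 ≡ 16; 4^4 ≡ 16² = 256 ≡ 9. Multiply: 4^6 = 4^4 × 4^2 ≡ 9 × 16 (mod 19): 9 × 16 = 144 ≡ 11. So 4^6 ≡ 11 (mod 19).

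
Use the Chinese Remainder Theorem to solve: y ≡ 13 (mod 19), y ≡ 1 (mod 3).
13

Using the Chinese Remainder Theorem:
M = product of moduli = 57
For equation 1: M_1 = 3, 3 ≡ 3 (mod 19), inverse of 3 mod 19 is 13 (check: 3 × 13 = 39 ≡ 1 (mod 19))
For equation 2: M_2 = 19, 19 ≡ 1 (mod 3), inverse of 19 mod 3 is 1 (check: 1 × 1 = 1 ≡ 1 (mod 3))
Combine: y ≡ Σ r_i×M_i×(M_i⁻¹ mod m_i) = 13×3×13 + 1×19×1 = 507 + 19 = 526
526 mod 57 = 13
y ≡ 13 (mod 57)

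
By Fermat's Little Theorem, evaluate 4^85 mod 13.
By Fermat: 4^{12} ≡ 1 (mod 13). 85 = 7×12 + 1. So 4^{85} ≡ 4^{1} ≡ 4 (mod 13)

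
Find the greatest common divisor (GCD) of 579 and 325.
1

Using the Euclidean algorithm:
579 = 1 × 325 + 254
325 = 1 × 254 + 71
254 = 3 × 71 + 41
71 = 1 × 41 + 30
41 = 1 × 30 + 11
30 = 2 × 11 + 8
11 = 1 × 8 + 3
8 = 2 × 3 + 2
3 = 1 × 2 + 1
2 = 2 × 1 + 0

GCD(579, 325) = 1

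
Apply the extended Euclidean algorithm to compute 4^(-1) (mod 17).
Extended GCD: 4(-4) + 17(1) = 1. So 4^(-1) ≡ 13 ≡ 13 (mod 17). Verify: 4 × 13 = 52 ≡ 1 (mod 17)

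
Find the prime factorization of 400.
2^4 × 5^2

Divide by primes starting from smallest:
400 ÷ 2 = 200
200 ÷ 2 = 100
100 ÷ 2 = 50
50 ÷ 2 = 25
25 ÷ 5 = 5
5 ÷ 5 = 1

400 = 2^4 × 5^2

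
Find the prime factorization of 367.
367

Divide by primes starting from smallest:
367 ÷ 367 = 1

367 = 367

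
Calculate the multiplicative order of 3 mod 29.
Powers of 3 mod 29: 3^1≡3, 3^2≡9, 3^3≡27, 3^4≡23, 3^5≡11, 3^6≡4, 3^7≡12, 3^8≡7, 3^9≡21, 3^10≡5, 3^11≡15, 3^12≡16, 3^13≡19, 3^14≡28, 3^15≡26, 3^16≡20, 3^17≡2, 3^18≡6, 3^19≡18, 3^20≡25, 3^21≡17, 3^22≡22, 3^23≡8, 3^24≡24, 3^25≡14, 3^26≡13, 3^27≡10, 3^28≡1. Order = 28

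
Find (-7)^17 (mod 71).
Using repeated squaring. (-7) ≡ 64 (mod 71). 17 = 16 + 1 (binary 10001). Repeated squaring mod 71: 64^1 ≡ 64; 64^2 ≡ 64² = 4096 ≡ 49; 64^4 ≡ 49² = 2401 ≡ 58; 64^8 ≡ 58² = 3364 ≡ 27; 64^16 ≡ 27² = 729 ≡ 19. Multiply: (-7)^17 ≡ 64^16 × 64^1 ≡ 19 × 64 (mod 71): 19 × 64 = 1216 ≡ 9. So (-7)^17 ≡ 9 (mod 71).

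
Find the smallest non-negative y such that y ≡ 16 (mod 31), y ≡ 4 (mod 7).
109

Using the Chinese Remainder Theorem:
M = product of moduli = 217
For equation 1: M_1 = 7, 7 ≡ 7 (mod 31), inverse of 7 mod 31 is 9 (check: 7 × 9 = 63 ≡ 1 (mod 31))
For equation 2: M_2 = 31, 31 ≡ 3 (mod 7), inverse of 31 mod 7 is 5 (check: 3 × 5 = 15 ≡ 1 (mod 7))
Combine: y ≡ Σ r_i×M_i×(M_i⁻¹ mod m_i) = 16×7×9 + 4×31×5 = 1008 + 620 = 1628
1628 mod 217 = 109
y ≡ 109 (mod 217)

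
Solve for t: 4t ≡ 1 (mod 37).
28

Since gcd(4, 37) = 1 divides 1, a solution exists.
Multiply both sides by the inverse of 4 mod 37:
  4^(-1) mod 37 = 28
  x ≡ 28 × 1 ≡ 28 ≡ 28 (mod 37)
Verification: 4 × 28 = 112 = 3 × 37 + 1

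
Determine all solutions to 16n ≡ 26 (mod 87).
56

Since gcd(16, 87) = 1 divides 26, a solution exists.
Multiply both sides by the inverse of 16 mod 87:
  16^(-1) mod 87 = 49
  x ≡ 49 × 26 ≡ 1274 ≡ 56 (mod 87)
Verification: 16 × 56 = 896 = 10 × 87 + 26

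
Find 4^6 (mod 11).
6 = 4 + 2 (binary 110). Repeated squaring mod 11: 4^1 ≡ 4; 4^2 ≡ 4² = 16 ≡ 5; 4^4 ≡ 5² = 25 ≡ 3. Multiply: 4^6 = 4^4 × 4^2 ≡ 3 × 5 (mod 11): 3 × 5 = 15 ≡ 4. So 4^6 ≡ 4 (mod 11).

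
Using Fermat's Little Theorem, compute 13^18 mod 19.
By Fermat's Little Theorem, 13^{18} ≡ 1 (mod 19) since 19 is prime and gcd(13, 19) = 1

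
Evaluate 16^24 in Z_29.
Using repeated squaring. 24 = 16 + 8 (binary 11000). Repeated squaring mod 29: 16^1 ≡ 16; 16^2 ≡ 16² = 256 ≡ 24; 16^4 ≡ 24² = 576 ≡ 25; 16^8 ≡ 25² = 625 ≡ 16; 16^16 ≡ 16² = 256 ≡ 24. Multiply: 16^24 = 16^16 × 16^8 ≡ 24 × 16 (mod 29): 24 × 16 = 384 ≡ 7. So 16^24 ≡ 7 (mod 29).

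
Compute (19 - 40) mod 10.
9

(19 - 40) = -21
-21 mod 10 = 9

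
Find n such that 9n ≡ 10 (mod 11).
6

Since gcd(9, 11) = 1 divides 10, a solution exists.
Multiply both sides by the inverse of 9 mod 11:
  9^(-1) mod 11 = 5
  x ≡ 5 × 10 ≡ 50 ≡ 6 (mod 11)
Verification: 9 × 6 = 54 = 4 × 11 + 10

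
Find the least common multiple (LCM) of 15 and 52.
780

First find GCD(15, 52) using the Euclidean algorithm:
15 = 0 × 52 + 15
52 = 3 × 15 + 7
15 = 2 × 7 + 1
7 = 7 × 1 + 0
GCD(15, 52) = 1

LCM formula: LCM(a, b) = (a × b) / GCD(a, b)
LCM(15, 52) = (15 × 52) / 1
LCM(15, 52) = 780 / 1
LCM(15, 52) = 780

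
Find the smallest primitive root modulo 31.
3

A primitive root g modulo p has order p-1 = 30
Prime divisors of 30: [2, 3, 5]
g is a primitive root iff g^(30/q) ≢ 1 (mod 31) for each prime divisor q
Testing small values:
  g = 2: 2^15 ≡ 1, 2^10 ≡ 1, 2^6 ≡ 2 (mod 31) → 2^15 ≡ 1, not primitive root
  g = 3: 3^15 ≡ 30, 3^10 ≡ 25, 3^6 ≡ 16 (mod 31) → none is 1, primitive root!
The smallest primitive root is 3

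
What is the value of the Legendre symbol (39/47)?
(39/47) = 39^{23} mod 47 = -1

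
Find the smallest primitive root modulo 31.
3

A primitive root g modulo p has order p-1 = 30
Prime divisors of 30: [2, 3, 5]
g is a primitive root iff g^(30/q) ≢ 1 (mod 31) for each prime divisor q
Testing small values:
  g = 2: 2^15 ≡ 1, 2^10 ≡ 1, 2^6 ≡ 2 (mod 31) → 2^15 ≡ 1, not primitive root
  g = 3: 3^15 ≡ 30, 3^10 ≡ 25, 3^6 ≡ 16 (mod 31) → none is 1, primitive root!
The smallest primitive root is 3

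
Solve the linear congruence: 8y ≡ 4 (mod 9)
5

Since gcd(8, 9) = 1 divides 4, a solution exists.
Multiply both sides by the inverse of 8 mod 9:
  8^(-1) mod 9 = 8
  x ≡ 8 × 4 ≡ 32 ≡ 5 (mod 9)
Verification: 8 × 5 = 40 = 4 × 9 + 4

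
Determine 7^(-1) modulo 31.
7^(-1) ≡ 9 (mod 31). Verification: 7 × 9 = 63 ≡ 1 (mod 31)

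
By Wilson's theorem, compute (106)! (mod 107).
By Wilson's theorem, (106)! ≡ -1 ≡ 106 (mod 107)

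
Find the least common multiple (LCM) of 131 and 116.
15196

First find GCD(131, 116) using the Euclidean algorithm:
131 = 1 × 116 + 15
116 = 7 × 15 + 11
15 = 1 × 11 + 4
11 = 2 × 4 + 3
4 = 1 × 3 + 1
3 = 3 × 1 + 0
GCD(131, 116) = 1

LCM formula: LCM(a, b) = (a × b) / GCD(a, b)
LCM(131, 116) = (131 × 116) / 1
LCM(131, 116) = 15196 / 1
LCM(131, 116) = 15196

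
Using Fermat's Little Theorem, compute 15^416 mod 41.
By Fermat: 15^{40} ≡ 1 (mod 41). 416 ≡ 16 (mod 40). So 15^{416} ≡ 15^{16} ≡ 37 (mod 41)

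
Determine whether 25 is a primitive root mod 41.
p - 1 = 40 has prime divisors 2, 5. Check 25^(40/q) mod 41 for each: 25^(40/2) = 25^20 ≡ 1, 25^(40/5) = 25^8 ≡ 37 (mod 41). Since 25^20 ≡ 1 (mod 41), the order of 25 divides 20 (in fact the order is 10) ≠ 40, so it is not a primitive root.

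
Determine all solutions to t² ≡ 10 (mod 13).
The square roots of 10 mod 13 are 7 and 6. Verify: 7² = 49 ≡ 10 (mod 13)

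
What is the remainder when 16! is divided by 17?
By Wilson's theorem, (16)! ≡ -1 ≡ 16 (mod 17)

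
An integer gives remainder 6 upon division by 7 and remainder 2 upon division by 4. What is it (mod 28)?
M = 7 × 4 = 28. M₁ = 4, y₁ ≡ 2 (mod 7). M₂ = 7, y₂ ≡ 3 (mod 4). n = 6×4×2 + 2×7×3 ≡ 6 (mod 28). The smallest positive such number is 6.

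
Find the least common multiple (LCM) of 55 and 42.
2310

First find GCD(55, 42) using the Euclidean algorithm:
55 = 1 × 42 + 13
42 = 3 × 13 + 3
13 = 4 × 3 + 1
3 = 3 × 1 + 0
GCD(55, 42) = 1

LCM formula: LCM(a, b) = (a × b) / GCD(a, b)
LCM(55, 42) = (55 × 42) / 1
LCM(55, 42) = 2310 / 1
LCM(55, 42) = 2310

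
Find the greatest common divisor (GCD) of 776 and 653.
1

Using the Euclidean algorithm:
776 = 1 × 653 + 123
653 = 5 × 123 + 38
123 = 3 × 38 + 9
38 = 4 × 9 + 2
9 = 4 × 2 + 1
2 = 2 × 1 + 0

GCD(776, 653) = 1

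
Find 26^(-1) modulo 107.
70

Using Extended Euclidean Algorithm:
gcd(26, 107) = 1
Bezout coefficients: 26 × -37 + 107 × 9 = 1
So 26 × -37 ≡ 1 (mod 107)
The inverse is -37 mod 107 = 70
Verification: 26 × 70 = 1820 = 17 × 107 + 1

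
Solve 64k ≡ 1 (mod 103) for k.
64^(-1) ≡ 66 (mod 103). Verification: 64 × 66 = 4224 ≡ 1 (mod 103)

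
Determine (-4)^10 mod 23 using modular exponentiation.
(-4) ≡ 19 (mod 23). 10 = 8 + 2 (binary 1010). Repeated squaring mod 23: 19^1 ≡ 19; 19^2 ≡ 19² = 361 ≡ 16; 19^4 ≡ 16² = 256 ≡ 3; 19^8 ≡ 3² = 9 ≡ 9. Multiply: (-4)^10 ≡ 19^8 × 19^2 ≡ 9 × 16 (mod 23): 9 × 16 = 144 ≡ 6. So (-4)^10 ≡ 6 (mod 23).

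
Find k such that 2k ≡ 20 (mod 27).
10

Since gcd(2, 27) = 1 divides 20, a solution exists.
Multiply both sides by the inverse of 2 mod 27:
  2^(-1) mod 27 = 14
  x ≡ 14 × 20 ≡ 280 ≡ 10 (mod 27)
Verification: 2 × 10 = 20 = 0 × 27 + 20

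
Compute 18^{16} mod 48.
0

Using successive squaring:
Binary expansion of 16: 10000
Powers of 18 mod 48 (each is the square of the previous):
  18^1 ≡ 18 (mod 48)
  18^2 ≡ 18² = 324 ≡ 36 (mod 48)
  18^4 ≡ 36² = 1296 ≡ 0 (mod 48)
  18^8 ≡ 0² = 0 ≡ 0 (mod 48)
  18^16 ≡ 0² = 0 ≡ 0 (mod 48)
16 is a power of 2, so 18^16 is the last square: ≡ 0 (mod 48)
Result: 18^16 ≡ 0 (mod 48)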